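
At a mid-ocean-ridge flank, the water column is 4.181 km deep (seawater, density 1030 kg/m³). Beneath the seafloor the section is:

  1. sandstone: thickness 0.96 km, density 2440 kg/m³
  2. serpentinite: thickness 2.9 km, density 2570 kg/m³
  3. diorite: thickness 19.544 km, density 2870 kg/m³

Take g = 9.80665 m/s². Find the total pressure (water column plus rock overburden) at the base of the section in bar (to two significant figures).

seawater: 1030 kg/m³ × 9.80665 m/s² × 4181 m = 4.223×10^7 Pa = 422.3 bar
sandstone: 2440 kg/m³ × 9.80665 m/s² × 960 m = 2.297×10^7 Pa = 229.7 bar
serpentinite: 2570 kg/m³ × 9.80665 m/s² × 2900 m = 7.309×10^7 Pa = 730.9 bar
diorite: 2870 kg/m³ × 9.80665 m/s² × 19544 m = 5.501×10^8 Pa = 5501 bar
Total = 422.3 + 229.7 + 730.9 + 5501 = 6883.6 bar

6900 bar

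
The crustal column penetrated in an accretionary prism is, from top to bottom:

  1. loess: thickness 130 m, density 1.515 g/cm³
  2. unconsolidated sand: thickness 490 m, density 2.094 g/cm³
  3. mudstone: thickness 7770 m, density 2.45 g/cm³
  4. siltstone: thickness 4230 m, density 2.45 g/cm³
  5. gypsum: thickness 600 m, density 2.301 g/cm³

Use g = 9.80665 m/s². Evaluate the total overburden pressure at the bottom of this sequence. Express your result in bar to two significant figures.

3100 bar

loess: 1515 kg/m³ × 9.80665 m/s² × 130 m = 1.931×10^6 Pa = 19.31 bar
unconsolidated sand: 2094 kg/m³ × 9.80665 m/s² × 490 m = 1.006×10^7 Pa = 100.6 bar
mudstone: 2450 kg/m³ × 9.80665 m/s² × 7770 m = 1.867×10^8 Pa = 1867 bar
siltstone: 2450 kg/m³ × 9.80665 m/s² × 4230 m = 1.016×10^8 Pa = 1016 bar
gypsum: 2301 kg/m³ × 9.80665 m/s² × 600 m = 1.354×10^7 Pa = 135.4 bar
Total = 19.31 + 100.6 + 1867 + 1016 + 135.4 = 3138.5 bar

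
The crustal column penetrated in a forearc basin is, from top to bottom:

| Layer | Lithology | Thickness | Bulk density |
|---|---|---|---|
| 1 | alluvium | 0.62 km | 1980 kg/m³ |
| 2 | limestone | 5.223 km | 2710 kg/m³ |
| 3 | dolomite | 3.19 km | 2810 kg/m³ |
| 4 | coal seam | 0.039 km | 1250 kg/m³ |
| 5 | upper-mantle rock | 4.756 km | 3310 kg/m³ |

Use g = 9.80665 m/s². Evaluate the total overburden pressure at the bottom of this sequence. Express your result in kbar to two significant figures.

3.9 kbar

alluvium: 1980 kg/m³ × 9.80665 m/s² × 620 m = 1.204×10^7 Pa = 0.1204 kbar
limestone: 2710 kg/m³ × 9.80665 m/s² × 5223 m = 1.388×10^8 Pa = 1.388 kbar
dolomite: 2810 kg/m³ × 9.80665 m/s² × 3190 m = 8.791×10^7 Pa = 0.8791 kbar
coal seam: 1250 kg/m³ × 9.80665 m/s² × 39 m = 4.781×10^5 Pa = 4.781×10^-3 kbar
upper-mantle rock: 3310 kg/m³ × 9.80665 m/s² × 4756 m = 1.544×10^8 Pa = 1.544 kbar
Total = 0.1204 + 1.388 + 0.8791 + 4.781×10^-3 + 1.544 = 3.9361 kbar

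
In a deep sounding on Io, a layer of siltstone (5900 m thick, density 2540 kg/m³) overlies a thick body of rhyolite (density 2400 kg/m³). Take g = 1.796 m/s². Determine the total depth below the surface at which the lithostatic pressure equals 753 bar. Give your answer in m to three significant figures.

Pressure at base of upper layers: 2540×1.796×5900 = 2.691×10^7 Pa = 269.1 bar
Remaining pressure to be supplied by rhyolite: 7.530×10^7 − 2.691×10^7 = 4.839×10^7 Pa
Additional depth in rhyolite = 4.839×10^7 Pa / (2400 kg/m³ × 1.796 m/s²) = 11225 m
Total depth = 5900 m + 11225 m = 17125 m

17100 m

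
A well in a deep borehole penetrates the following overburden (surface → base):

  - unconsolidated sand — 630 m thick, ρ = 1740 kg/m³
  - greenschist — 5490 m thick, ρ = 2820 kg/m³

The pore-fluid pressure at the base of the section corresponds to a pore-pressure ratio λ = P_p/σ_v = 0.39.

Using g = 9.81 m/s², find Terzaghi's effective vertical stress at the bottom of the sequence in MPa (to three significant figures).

Overburden (lithostatic) stress σ_v:
unconsolidated sand: 1740 kg/m³ × 9.81 m/s² × 630 m = 1.075×10^7 Pa = 10.75 MPa
greenschist: 2820 kg/m³ × 9.81 m/s² × 5490 m = 1.519×10^8 Pa = 151.9 MPa
Total = 10.75 + 151.9 = 162.63 MPa
Pore pressure P_p = λ·σ_v = 0.39 × 162.6 MPa = 63.43 MPa
Effective stress σ' = σ_v − P_p = 162.6 − 63.43 = 99.204 MPa

99.2 MPa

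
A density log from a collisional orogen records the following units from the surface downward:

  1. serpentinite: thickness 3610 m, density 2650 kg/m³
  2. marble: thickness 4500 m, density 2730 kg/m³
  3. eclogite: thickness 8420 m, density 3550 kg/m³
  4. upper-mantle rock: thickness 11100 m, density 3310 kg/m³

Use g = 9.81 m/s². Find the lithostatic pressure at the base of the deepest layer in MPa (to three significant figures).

868 MPa

serpentinite: 2650 kg/m³ × 9.81 m/s² × 3610 m = 9.385×10^7 Pa = 93.85 MPa
marble: 2730 kg/m³ × 9.81 m/s² × 4500 m = 1.205×10^8 Pa = 120.5 MPa
eclogite: 3550 kg/m³ × 9.81 m/s² × 8420 m = 2.932×10^8 Pa = 293.2 MPa
upper-mantle rock: 3310 kg/m³ × 9.81 m/s² × 11100 m = 3.604×10^8 Pa = 360.4 MPa
Total = 93.85 + 120.5 + 293.2 + 360.4 = 868.02 MPa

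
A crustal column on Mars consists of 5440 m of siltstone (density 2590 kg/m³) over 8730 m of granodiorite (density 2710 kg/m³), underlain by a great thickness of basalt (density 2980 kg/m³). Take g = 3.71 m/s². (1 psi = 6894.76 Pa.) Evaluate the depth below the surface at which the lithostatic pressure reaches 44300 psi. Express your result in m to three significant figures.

29100 m

Pressure at base of upper layers: 2590×3.71×5440 + 2710×3.71×8730 = 1.400×10^8 Pa = 20312 psi
Remaining pressure to be supplied by basalt: 3.054×10^8 − 1.400×10^8 = 1.654×10^8 Pa
Additional depth in basalt = 1.654×10^8 Pa / (2980 kg/m³ × 3.71 m/s²) = 14960 m
Total depth = 14170 m + 14960 m = 29130 m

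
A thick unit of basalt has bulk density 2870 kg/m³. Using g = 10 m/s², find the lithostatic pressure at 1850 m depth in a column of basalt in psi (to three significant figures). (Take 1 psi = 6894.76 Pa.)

7700 psi

basalt: 2870 kg/m³ × 10 m/s² × 1850 m = 5.309×10^7 Pa = 7701 psi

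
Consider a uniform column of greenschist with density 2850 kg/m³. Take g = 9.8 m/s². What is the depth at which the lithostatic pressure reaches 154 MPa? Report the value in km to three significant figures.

h = P/(ρg) = 154 MPa / (2850 kg/m³ × 9.8 m/s²) = 1.540×10^8 Pa / 27930 Pa/m = 5513.8 m
= 5.5138 km

5.51 km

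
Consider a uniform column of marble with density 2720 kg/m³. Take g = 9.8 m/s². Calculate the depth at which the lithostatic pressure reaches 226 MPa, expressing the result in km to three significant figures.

h = P/(ρg) = 226 MPa / (2720 kg/m³ × 9.8 m/s²) = 2.260×10^8 Pa / 26656 Pa/m = 8478.4 m
= 8.4784 km

8.48 km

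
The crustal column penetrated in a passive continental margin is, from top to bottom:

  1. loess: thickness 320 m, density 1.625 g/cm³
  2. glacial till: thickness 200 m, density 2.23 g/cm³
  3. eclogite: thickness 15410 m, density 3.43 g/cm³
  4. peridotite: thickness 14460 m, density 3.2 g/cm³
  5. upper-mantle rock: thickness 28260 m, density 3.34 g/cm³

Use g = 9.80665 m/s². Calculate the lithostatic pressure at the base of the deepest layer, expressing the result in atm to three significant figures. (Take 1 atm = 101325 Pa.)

loess: 1625 kg/m³ × 9.80665 m/s² × 320 m = 5.099×10^6 Pa = 50.33 atm
glacial till: 2230 kg/m³ × 9.80665 m/s² × 200 m = 4.374×10^6 Pa = 43.17 atm
eclogite: 3430 kg/m³ × 9.80665 m/s² × 15410 m = 5.183×10^8 Pa = 5116 atm
peridotite: 3200 kg/m³ × 9.80665 m/s² × 14460 m = 4.538×10^8 Pa = 4478 atm
upper-mantle rock: 3340 kg/m³ × 9.80665 m/s² × 28260 m = 9.256×10^8 Pa = 9135 atm
Total = 50.33 + 43.17 + 5116 + 4478 + 9135 = 18823 atm

18800 atm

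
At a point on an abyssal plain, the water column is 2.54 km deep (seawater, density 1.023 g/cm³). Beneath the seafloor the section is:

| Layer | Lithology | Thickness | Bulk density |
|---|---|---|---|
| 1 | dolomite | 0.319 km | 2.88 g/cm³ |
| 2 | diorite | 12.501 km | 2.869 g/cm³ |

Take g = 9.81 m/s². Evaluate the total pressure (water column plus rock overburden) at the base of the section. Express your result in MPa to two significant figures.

seawater: 1023 kg/m³ × 9.81 m/s² × 2540 m = 2.549×10^7 Pa = 25.49 MPa
dolomite: 2880 kg/m³ × 9.81 m/s² × 319 m = 9.013×10^6 Pa = 9.013 MPa
diorite: 2869 kg/m³ × 9.81 m/s² × 12501 m = 3.518×10^8 Pa = 351.8 MPa
Total = 25.49 + 9.013 + 351.8 = 386.34 MPa

390 MPa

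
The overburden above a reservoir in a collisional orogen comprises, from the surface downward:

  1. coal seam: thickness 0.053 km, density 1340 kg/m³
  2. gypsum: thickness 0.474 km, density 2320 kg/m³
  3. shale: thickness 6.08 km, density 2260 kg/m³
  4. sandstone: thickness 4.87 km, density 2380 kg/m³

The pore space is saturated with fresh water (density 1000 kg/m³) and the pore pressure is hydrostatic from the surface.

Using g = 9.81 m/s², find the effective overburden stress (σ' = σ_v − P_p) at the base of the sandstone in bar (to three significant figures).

1470 bar

Overburden (lithostatic) stress σ_v:
coal seam: 1340 kg/m³ × 9.81 m/s² × 53 m = 6.967×10^5 Pa = 0.6967 MPa
gypsum: 2320 kg/m³ × 9.81 m/s² × 474 m = 1.079×10^7 Pa = 10.79 MPa
shale: 2260 kg/m³ × 9.81 m/s² × 6080 m = 1.348×10^8 Pa = 134.8 MPa
sandstone: 2380 kg/m³ × 9.81 m/s² × 4870 m = 1.137×10^8 Pa = 113.7 MPa
Total = 0.6967 + 10.79 + 134.8 + 113.7 = 259.99 MPa
Pore pressure P_p = 1000 kg/m³ × 9.81 m/s² × 11477 m = 1.126×10^8 Pa = 112.6 MPa
Effective stress σ' = σ_v − P_p = 260.0 − 112.6 = 147.40 MPa = 1474.0 bar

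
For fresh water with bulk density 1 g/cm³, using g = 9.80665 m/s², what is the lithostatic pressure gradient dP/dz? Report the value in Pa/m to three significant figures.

9810 Pa/m

dP/dz = ρg = 1000 kg/m³ × 9.80665 m/s² = 9806.6 Pa/m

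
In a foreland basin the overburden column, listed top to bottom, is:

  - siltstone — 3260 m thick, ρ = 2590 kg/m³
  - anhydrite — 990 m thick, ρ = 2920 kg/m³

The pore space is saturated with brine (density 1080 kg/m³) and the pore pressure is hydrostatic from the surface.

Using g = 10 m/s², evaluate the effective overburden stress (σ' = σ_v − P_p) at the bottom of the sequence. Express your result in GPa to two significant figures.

0.067 GPa

Overburden (lithostatic) stress σ_v:
siltstone: 2590 kg/m³ × 10 m/s² × 3260 m = 8.443×10^7 Pa = 84.43 MPa
anhydrite: 2920 kg/m³ × 10 m/s² × 990 m = 2.891×10^7 Pa = 28.91 MPa
Total = 84.43 + 28.91 = 113.34 MPa
Pore pressure P_p = 1080 kg/m³ × 10 m/s² × 4250 m = 4.590×10^7 Pa = 45.90 MPa
Effective stress σ' = σ_v − P_p = 113.3 − 45.90 = 67.442 MPa = 0.067442 GPa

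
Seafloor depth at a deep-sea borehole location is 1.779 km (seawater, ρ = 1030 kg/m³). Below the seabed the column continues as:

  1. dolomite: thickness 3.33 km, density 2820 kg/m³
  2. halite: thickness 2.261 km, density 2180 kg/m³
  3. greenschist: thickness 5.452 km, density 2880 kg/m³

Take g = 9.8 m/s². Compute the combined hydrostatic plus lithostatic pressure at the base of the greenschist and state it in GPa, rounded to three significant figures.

seawater: 1030 kg/m³ × 9.8 m/s² × 1779 m = 1.796×10^7 Pa = 0.01796 GPa
dolomite: 2820 kg/m³ × 9.8 m/s² × 3330 m = 9.203×10^7 Pa = 0.09203 GPa
halite: 2180 kg/m³ × 9.8 m/s² × 2261 m = 4.830×10^7 Pa = 0.04830 GPa
greenschist: 2880 kg/m³ × 9.8 m/s² × 5452 m = 1.539×10^8 Pa = 0.1539 GPa
Total = 0.01796 + 0.09203 + 0.04830 + 0.1539 = 0.31217 GPa

0.312 GPa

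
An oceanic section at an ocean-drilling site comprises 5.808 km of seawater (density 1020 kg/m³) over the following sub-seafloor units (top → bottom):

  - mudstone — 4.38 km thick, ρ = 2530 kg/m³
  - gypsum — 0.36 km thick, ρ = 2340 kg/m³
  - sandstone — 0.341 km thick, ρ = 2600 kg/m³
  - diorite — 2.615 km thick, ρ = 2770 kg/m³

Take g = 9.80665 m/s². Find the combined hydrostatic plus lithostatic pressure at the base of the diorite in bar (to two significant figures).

2500 bar

seawater: 1020 kg/m³ × 9.80665 m/s² × 5808 m = 5.810×10^7 Pa = 581.0 bar
mudstone: 2530 kg/m³ × 9.80665 m/s² × 4380 m = 1.087×10^8 Pa = 1087 bar
gypsum: 2340 kg/m³ × 9.80665 m/s² × 360 m = 8.261×10^6 Pa = 82.61 bar
sandstone: 2600 kg/m³ × 9.80665 m/s² × 341 m = 8.695×10^6 Pa = 86.95 bar
diorite: 2770 kg/m³ × 9.80665 m/s² × 2615 m = 7.103×10^7 Pa = 710.3 bar
Total = 581.0 + 1087 + 82.61 + 86.95 + 710.3 = 2547.6 bar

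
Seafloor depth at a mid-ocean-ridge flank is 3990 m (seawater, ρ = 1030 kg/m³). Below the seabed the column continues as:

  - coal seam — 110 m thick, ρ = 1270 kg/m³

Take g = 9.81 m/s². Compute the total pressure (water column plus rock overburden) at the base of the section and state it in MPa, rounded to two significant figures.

seawater: 1030 kg/m³ × 9.81 m/s² × 3990 m = 4.032×10^7 Pa = 40.32 MPa
coal seam: 1270 kg/m³ × 9.81 m/s² × 110 m = 1.370×10^6 Pa = 1.370 MPa
Total = 40.32 + 1.370 = 41.687 MPa

42 MPa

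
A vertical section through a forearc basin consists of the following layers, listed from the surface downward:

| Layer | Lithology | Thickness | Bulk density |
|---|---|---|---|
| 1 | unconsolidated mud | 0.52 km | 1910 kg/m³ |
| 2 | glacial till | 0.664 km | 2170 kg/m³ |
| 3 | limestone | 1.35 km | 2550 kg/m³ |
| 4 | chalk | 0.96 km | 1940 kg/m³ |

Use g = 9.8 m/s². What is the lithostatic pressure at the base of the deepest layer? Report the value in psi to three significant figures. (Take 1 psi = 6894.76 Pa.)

unconsolidated mud: 1910 kg/m³ × 9.8 m/s² × 520 m = 9.733×10^6 Pa = 1412 psi
glacial till: 2170 kg/m³ × 9.8 m/s² × 664 m = 1.412×10^7 Pa = 2048 psi
limestone: 2550 kg/m³ × 9.8 m/s² × 1350 m = 3.374×10^7 Pa = 4893 psi
chalk: 1940 kg/m³ × 9.8 m/s² × 960 m = 1.825×10^7 Pa = 2647 psi
Total = 1412 + 2048 + 4893 + 2647 = 11000 psi

11000 psi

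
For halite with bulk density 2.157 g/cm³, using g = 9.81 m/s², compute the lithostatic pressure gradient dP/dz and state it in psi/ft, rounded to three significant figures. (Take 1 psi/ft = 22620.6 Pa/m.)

0.935 psi/ft

dP/dz = ρg = 2157 kg/m³ × 9.81 m/s² = 21160 Pa/m
= 21160 Pa/m × (1 psi/ft / 22621 Pa/m) = 0.93544 psi/ft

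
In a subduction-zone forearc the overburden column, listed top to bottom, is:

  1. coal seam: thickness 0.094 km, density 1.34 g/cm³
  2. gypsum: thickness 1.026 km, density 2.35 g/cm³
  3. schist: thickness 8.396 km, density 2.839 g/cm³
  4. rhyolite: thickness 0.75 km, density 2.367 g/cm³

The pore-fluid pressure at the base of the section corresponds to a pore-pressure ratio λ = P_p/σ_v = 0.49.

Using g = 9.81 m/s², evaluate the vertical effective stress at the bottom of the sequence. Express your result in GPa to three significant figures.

0.141 GPa

Overburden (lithostatic) stress σ_v:
coal seam: 1340 kg/m³ × 9.81 m/s² × 94 m = 1.236×10^6 Pa = 1.236 MPa
gypsum: 2350 kg/m³ × 9.81 m/s² × 1026 m = 2.365×10^7 Pa = 23.65 MPa
schist: 2839 kg/m³ × 9.81 m/s² × 8396 m = 2.338×10^8 Pa = 233.8 MPa
rhyolite: 2367 kg/m³ × 9.81 m/s² × 750 m = 1.742×10^7 Pa = 17.42 MPa
Total = 1.236 + 23.65 + 233.8 + 17.42 = 276.14 MPa
Pore pressure P_p = λ·σ_v = 0.49 × 276.1 MPa = 135.3 MPa
Effective stress σ' = σ_v − P_p = 276.1 − 135.3 = 140.83 MPa = 0.14083 GPa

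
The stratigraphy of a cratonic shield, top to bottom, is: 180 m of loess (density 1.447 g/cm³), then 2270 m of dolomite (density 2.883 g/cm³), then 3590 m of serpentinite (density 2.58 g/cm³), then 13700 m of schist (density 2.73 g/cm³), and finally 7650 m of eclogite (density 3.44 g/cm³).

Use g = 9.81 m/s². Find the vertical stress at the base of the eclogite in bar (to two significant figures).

7800 bar

loess: 1447 kg/m³ × 9.81 m/s² × 180 m = 2.555×10^6 Pa = 25.55 bar
dolomite: 2883 kg/m³ × 9.81 m/s² × 2270 m = 6.420×10^7 Pa = 642.0 bar
serpentinite: 2580 kg/m³ × 9.81 m/s² × 3590 m = 9.086×10^7 Pa = 908.6 bar
schist: 2730 kg/m³ × 9.81 m/s² × 13700 m = 3.669×10^8 Pa = 3669 bar
eclogite: 3440 kg/m³ × 9.81 m/s² × 7650 m = 2.582×10^8 Pa = 2582 bar
Total = 25.55 + 642.0 + 908.6 + 3669 + 2582 = 7826.8 bar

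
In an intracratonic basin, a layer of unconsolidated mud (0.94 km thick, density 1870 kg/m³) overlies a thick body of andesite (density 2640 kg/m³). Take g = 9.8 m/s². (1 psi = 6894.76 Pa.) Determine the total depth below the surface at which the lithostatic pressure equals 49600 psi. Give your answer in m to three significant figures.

Pressure at base of upper layers: 1870×9.8×940 = 1.723×10^7 Pa = 2498 psi
Remaining pressure to be supplied by andesite: 3.420×10^8 − 1.723×10^7 = 3.248×10^8 Pa
Additional depth in andesite = 3.248×10^8 Pa / (2640 kg/m³ × 9.8 m/s²) = 12552 m
Total depth = 940 m + 12552 m = 13492 m

13500 m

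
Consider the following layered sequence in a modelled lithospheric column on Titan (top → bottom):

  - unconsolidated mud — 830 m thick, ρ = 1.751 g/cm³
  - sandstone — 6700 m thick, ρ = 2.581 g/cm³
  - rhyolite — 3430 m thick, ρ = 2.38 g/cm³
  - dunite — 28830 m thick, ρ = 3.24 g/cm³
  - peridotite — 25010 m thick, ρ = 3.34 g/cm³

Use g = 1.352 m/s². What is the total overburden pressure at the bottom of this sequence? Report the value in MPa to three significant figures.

276 MPa

unconsolidated mud: 1751 kg/m³ × 1.352 m/s² × 830 m = 1.965×10^6 Pa = 1.965 MPa
sandstone: 2581 kg/m³ × 1.352 m/s² × 6700 m = 2.338×10^7 Pa = 23.38 MPa
rhyolite: 2380 kg/m³ × 1.352 m/s² × 3430 m = 1.104×10^7 Pa = 11.04 MPa
dunite: 3240 kg/m³ × 1.352 m/s² × 28830 m = 1.263×10^8 Pa = 126.3 MPa
peridotite: 3340 kg/m³ × 1.352 m/s² × 25010 m = 1.129×10^8 Pa = 112.9 MPa
Total = 1.965 + 23.38 + 11.04 + 126.3 + 112.9 = 275.61 MPa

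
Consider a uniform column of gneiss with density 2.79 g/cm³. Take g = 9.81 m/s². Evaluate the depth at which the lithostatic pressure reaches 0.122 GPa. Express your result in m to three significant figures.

h = P/(ρg) = 0.122 GPa / (2790 kg/m³ × 9.81 m/s²) = 1.220×10^8 Pa / 27370 Pa/m = 4457.5 m

4460 m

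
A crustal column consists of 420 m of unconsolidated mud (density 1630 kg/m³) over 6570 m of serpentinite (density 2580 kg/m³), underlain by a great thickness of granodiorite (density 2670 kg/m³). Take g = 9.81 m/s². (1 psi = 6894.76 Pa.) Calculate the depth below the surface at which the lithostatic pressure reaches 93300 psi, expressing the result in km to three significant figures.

24.9 km

Pressure at base of upper layers: 1630×9.81×420 + 2580×9.81×6570 = 1.730×10^8 Pa = 25092 psi
Remaining pressure to be supplied by granodiorite: 6.433×10^8 − 1.730×10^8 = 4.703×10^8 Pa
Additional depth in granodiorite = 4.703×10^8 Pa / (2670 kg/m³ × 9.81 m/s²) = 17955 m
Total depth = 6990 m + 17955 m = 24945 m
= 24.945 km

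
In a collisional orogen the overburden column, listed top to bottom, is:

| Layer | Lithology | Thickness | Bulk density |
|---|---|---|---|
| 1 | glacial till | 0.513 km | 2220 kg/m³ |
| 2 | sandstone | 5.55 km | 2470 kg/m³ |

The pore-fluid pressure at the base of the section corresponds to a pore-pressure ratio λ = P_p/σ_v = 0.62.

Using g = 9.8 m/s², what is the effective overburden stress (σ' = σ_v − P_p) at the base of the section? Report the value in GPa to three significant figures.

0.0553 GPa

Overburden (lithostatic) stress σ_v:
glacial till: 2220 kg/m³ × 9.8 m/s² × 513 m = 1.116×10^7 Pa = 11.16 MPa
sandstone: 2470 kg/m³ × 9.8 m/s² × 5550 m = 1.343×10^8 Pa = 134.3 MPa
Total = 11.16 + 134.3 = 145.50 MPa
Pore pressure P_p = λ·σ_v = 0.62 × 145.5 MPa = 90.21 MPa
Effective stress σ' = σ_v − P_p = 145.5 − 90.21 = 55.292 MPa = 0.055292 GPa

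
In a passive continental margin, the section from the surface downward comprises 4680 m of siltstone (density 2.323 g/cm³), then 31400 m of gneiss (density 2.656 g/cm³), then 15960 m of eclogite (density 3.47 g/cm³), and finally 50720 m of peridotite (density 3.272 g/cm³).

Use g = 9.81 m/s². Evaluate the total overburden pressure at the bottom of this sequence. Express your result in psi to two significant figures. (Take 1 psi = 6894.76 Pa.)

450000 psi

siltstone: 2323 kg/m³ × 9.81 m/s² × 4680 m = 1.067×10^8 Pa = 15468 psi
gneiss: 2656 kg/m³ × 9.81 m/s² × 31400 m = 8.181×10^8 Pa = 1.187×10^5 psi
eclogite: 3470 kg/m³ × 9.81 m/s² × 15960 m = 5.433×10^8 Pa = 78797 psi
peridotite: 3272 kg/m³ × 9.81 m/s² × 50720 m = 1.628×10^9 Pa = 2.361×10^5 psi
Total = 15468 + 1.187×10^5 + 78797 + 2.361×10^5 = 4.4905×10^5 psi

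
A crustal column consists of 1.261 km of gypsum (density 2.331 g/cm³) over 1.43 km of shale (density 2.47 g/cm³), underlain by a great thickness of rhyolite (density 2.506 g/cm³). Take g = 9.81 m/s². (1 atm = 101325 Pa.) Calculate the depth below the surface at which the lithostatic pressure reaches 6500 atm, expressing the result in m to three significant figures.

Pressure at base of upper layers: 2331×9.81×1261 + 2470×9.81×1430 = 6.349×10^7 Pa = 626.6 atm
Remaining pressure to be supplied by rhyolite: 6.586×10^8 − 6.349×10^7 = 5.951×10^8 Pa
Additional depth in rhyolite = 5.951×10^8 Pa / (2506 kg/m³ × 9.81 m/s²) = 24208 m
Total depth = 2691 m + 24208 m = 26899 m

26900 m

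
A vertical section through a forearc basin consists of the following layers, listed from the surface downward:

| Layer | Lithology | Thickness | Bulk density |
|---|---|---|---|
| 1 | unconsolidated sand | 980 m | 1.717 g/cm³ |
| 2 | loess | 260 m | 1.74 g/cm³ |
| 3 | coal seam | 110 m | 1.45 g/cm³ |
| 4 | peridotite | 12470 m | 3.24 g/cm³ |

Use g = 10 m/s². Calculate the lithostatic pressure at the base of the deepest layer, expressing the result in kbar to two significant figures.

unconsolidated sand: 1717 kg/m³ × 10 m/s² × 980 m = 1.683×10^7 Pa = 0.1683 kbar
loess: 1740 kg/m³ × 10 m/s² × 260 m = 4.524×10^6 Pa = 0.04524 kbar
coal seam: 1450 kg/m³ × 10 m/s² × 110 m = 1.595×10^6 Pa = 0.01595 kbar
peridotite: 3240 kg/m³ × 10 m/s² × 12470 m = 4.040×10^8 Pa = 4.040 kbar
Total = 0.1683 + 0.04524 + 0.01595 + 4.040 = 4.2697 kbar

4.3 kbar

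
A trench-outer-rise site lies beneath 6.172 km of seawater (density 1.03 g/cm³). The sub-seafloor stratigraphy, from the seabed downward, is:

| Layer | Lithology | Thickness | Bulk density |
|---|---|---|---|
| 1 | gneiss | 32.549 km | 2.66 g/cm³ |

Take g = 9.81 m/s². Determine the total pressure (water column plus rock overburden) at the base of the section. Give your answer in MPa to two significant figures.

seawater: 1030 kg/m³ × 9.81 m/s² × 6172 m = 6.236×10^7 Pa = 62.36 MPa
gneiss: 2660 kg/m³ × 9.81 m/s² × 32549 m = 8.494×10^8 Pa = 849.4 MPa
Total = 62.36 + 849.4 = 911.72 MPa

910 MPa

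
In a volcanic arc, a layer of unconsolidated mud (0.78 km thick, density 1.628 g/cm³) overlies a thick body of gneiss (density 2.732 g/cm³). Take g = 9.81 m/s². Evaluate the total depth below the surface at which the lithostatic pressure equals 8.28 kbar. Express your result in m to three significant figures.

31200 m

Pressure at base of upper layers: 1628×9.81×780 = 1.246×10^7 Pa = 0.1246 kbar
Remaining pressure to be supplied by gneiss: 8.280×10^8 − 1.246×10^7 = 8.155×10^8 Pa
Additional depth in gneiss = 8.155×10^8 Pa / (2732 kg/m³ × 9.81 m/s²) = 30430 m
Total depth = 780 m + 30430 m = 31210 m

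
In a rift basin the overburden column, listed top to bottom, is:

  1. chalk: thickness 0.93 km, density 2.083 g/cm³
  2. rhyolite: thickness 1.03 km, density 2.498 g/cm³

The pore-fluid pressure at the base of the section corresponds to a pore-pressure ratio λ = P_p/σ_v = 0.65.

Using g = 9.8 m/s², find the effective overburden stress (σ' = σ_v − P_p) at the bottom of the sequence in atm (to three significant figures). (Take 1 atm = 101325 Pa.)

Overburden (lithostatic) stress σ_v:
chalk: 2083 kg/m³ × 9.8 m/s² × 930 m = 1.898×10^7 Pa = 18.98 MPa
rhyolite: 2498 kg/m³ × 9.8 m/s² × 1030 m = 2.521×10^7 Pa = 25.21 MPa
Total = 18.98 + 25.21 = 44.199 MPa
Pore pressure P_p = λ·σ_v = 0.65 × 44.20 MPa = 28.73 MPa
Effective stress σ' = σ_v − P_p = 44.20 − 28.73 = 15.470 MPa = 152.67 atm

153 atm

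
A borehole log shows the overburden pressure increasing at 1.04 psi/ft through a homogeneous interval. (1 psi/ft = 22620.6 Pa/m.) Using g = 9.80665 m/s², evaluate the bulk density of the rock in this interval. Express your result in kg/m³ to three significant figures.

ρ = (dP/dz)/g = 1.04 psi/ft / 9.80665 m/s² = 23525 Pa/m / 9.80665 m/s² = 2398.9 kg/m³

2400 kg/m³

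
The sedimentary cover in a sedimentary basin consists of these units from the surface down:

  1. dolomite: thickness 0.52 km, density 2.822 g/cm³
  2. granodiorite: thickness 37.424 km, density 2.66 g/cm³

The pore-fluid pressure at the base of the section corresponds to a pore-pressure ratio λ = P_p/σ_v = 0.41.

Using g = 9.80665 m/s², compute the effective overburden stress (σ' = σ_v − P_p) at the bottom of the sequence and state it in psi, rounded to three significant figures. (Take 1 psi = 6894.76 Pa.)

Overburden (lithostatic) stress σ_v:
dolomite: 2822 kg/m³ × 9.80665 m/s² × 520 m = 1.439×10^7 Pa = 14.39 MPa
granodiorite: 2660 kg/m³ × 9.80665 m/s² × 37424 m = 9.762×10^8 Pa = 976.2 MPa
Total = 14.39 + 976.2 = 990.62 MPa
Pore pressure P_p = λ·σ_v = 0.41 × 990.6 MPa = 406.2 MPa
Effective stress σ' = σ_v − P_p = 990.6 − 406.2 = 584.47 MPa = 84770 psi

84800 psi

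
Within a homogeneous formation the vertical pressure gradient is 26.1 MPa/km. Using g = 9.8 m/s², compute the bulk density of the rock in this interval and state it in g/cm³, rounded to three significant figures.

ρ = (dP/dz)/g = 26.1 MPa/km / 9.8 m/s² = 26100 Pa/m / 9.8 m/s² = 2663.3 kg/m³
= 2.663 g/cm³

2.66 g/cm³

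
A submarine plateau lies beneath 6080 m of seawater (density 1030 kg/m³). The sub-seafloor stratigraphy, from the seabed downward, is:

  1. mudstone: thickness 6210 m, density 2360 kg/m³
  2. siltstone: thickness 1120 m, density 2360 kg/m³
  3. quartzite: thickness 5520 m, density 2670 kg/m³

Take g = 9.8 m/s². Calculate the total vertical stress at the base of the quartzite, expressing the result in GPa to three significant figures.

seawater: 1030 kg/m³ × 9.8 m/s² × 6080 m = 6.137×10^7 Pa = 0.06137 GPa
mudstone: 2360 kg/m³ × 9.8 m/s² × 6210 m = 1.436×10^8 Pa = 0.1436 GPa
siltstone: 2360 kg/m³ × 9.8 m/s² × 1120 m = 2.590×10^7 Pa = 0.02590 GPa
quartzite: 2670 kg/m³ × 9.8 m/s² × 5520 m = 1.444×10^8 Pa = 0.1444 GPa
Total = 0.06137 + 0.1436 + 0.02590 + 0.1444 = 0.37534 GPa

0.375 GPa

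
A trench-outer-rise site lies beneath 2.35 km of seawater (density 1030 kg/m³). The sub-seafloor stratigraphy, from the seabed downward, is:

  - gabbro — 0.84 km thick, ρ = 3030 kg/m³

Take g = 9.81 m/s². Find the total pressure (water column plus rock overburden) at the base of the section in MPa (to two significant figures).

seawater: 1030 kg/m³ × 9.81 m/s² × 2350 m = 2.375×10^7 Pa = 23.75 MPa
gabbro: 3030 kg/m³ × 9.81 m/s² × 840 m = 2.497×10^7 Pa = 24.97 MPa
Total = 23.75 + 24.97 = 48.714 MPa

49 MPa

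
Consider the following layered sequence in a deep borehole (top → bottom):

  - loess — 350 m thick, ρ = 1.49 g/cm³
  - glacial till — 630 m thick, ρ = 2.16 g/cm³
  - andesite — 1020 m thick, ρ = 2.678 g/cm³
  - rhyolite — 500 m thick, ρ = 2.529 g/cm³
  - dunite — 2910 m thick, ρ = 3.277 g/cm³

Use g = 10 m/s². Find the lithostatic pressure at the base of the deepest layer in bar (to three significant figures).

1540 bar

loess: 1490 kg/m³ × 10 m/s² × 350 m = 5.215×10^6 Pa = 52.15 bar
glacial till: 2160 kg/m³ × 10 m/s² × 630 m = 1.361×10^7 Pa = 136.1 bar
andesite: 2678 kg/m³ × 10 m/s² × 1020 m = 2.732×10^7 Pa = 273.2 bar
rhyolite: 2529 kg/m³ × 10 m/s² × 500 m = 1.264×10^7 Pa = 126.5 bar
dunite: 3277 kg/m³ × 10 m/s² × 2910 m = 9.536×10^7 Pa = 953.6 bar
Total = 52.15 + 136.1 + 273.2 + 126.5 + 953.6 = 1541.4 bar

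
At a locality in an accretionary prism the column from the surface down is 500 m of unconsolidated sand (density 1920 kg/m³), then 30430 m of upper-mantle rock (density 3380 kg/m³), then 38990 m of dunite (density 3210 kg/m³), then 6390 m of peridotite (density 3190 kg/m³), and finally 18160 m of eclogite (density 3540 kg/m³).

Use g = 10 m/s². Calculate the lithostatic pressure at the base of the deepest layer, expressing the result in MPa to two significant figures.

3100 MPa

unconsolidated sand: 1920 kg/m³ × 10 m/s² × 500 m = 9.600×10^6 Pa = 9.600 MPa
upper-mantle rock: 3380 kg/m³ × 10 m/s² × 30430 m = 1.029×10^9 Pa = 1029 MPa
dunite: 3210 kg/m³ × 10 m/s² × 38990 m = 1.252×10^9 Pa = 1252 MPa
peridotite: 3190 kg/m³ × 10 m/s² × 6390 m = 2.038×10^8 Pa = 203.8 MPa
eclogite: 3540 kg/m³ × 10 m/s² × 18160 m = 6.429×10^8 Pa = 642.9 MPa
Total = 9.600 + 1029 + 1252 + 203.8 + 642.9 = 3136.4 MPa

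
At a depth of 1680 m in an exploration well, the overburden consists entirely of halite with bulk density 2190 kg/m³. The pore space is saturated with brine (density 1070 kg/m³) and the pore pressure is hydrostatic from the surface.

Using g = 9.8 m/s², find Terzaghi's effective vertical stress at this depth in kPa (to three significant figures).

Overburden (lithostatic) stress σ_v:
halite: 2190 kg/m³ × 9.8 m/s² × 1680 m = 3.606×10^7 Pa = 36.06 MPa
Pore pressure P_p = 1070 kg/m³ × 9.8 m/s² × 1680 m = 1.762×10^7 Pa = 17.62 MPa
Effective stress σ' = σ_v − P_p = 36.06 − 17.62 = 18.440 MPa = 18440 kPa

18400 kPa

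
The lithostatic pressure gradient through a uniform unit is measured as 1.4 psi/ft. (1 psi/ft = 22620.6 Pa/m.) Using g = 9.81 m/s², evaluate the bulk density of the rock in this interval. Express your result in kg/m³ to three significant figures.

3230 kg/m³

ρ = (dP/dz)/g = 1.4 psi/ft / 9.81 m/s² = 31669 Pa/m / 9.81 m/s² = 3228.2 kg/m³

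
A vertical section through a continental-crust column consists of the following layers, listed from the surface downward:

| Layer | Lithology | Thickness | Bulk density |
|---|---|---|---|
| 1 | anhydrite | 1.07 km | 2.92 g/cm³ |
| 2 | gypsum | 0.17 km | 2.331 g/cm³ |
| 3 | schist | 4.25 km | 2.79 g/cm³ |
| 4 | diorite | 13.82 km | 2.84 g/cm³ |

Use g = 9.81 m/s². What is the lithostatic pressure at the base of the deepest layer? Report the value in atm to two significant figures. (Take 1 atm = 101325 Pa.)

anhydrite: 2920 kg/m³ × 9.81 m/s² × 1070 m = 3.065×10^7 Pa = 302.5 atm
gypsum: 2331 kg/m³ × 9.81 m/s² × 170 m = 3.887×10^6 Pa = 38.37 atm
schist: 2790 kg/m³ × 9.81 m/s² × 4250 m = 1.163×10^8 Pa = 1148 atm
diorite: 2840 kg/m³ × 9.81 m/s² × 13820 m = 3.850×10^8 Pa = 3800 atm
Total = 302.5 + 38.37 + 1148 + 3800 = 5288.8 atm

5300 atm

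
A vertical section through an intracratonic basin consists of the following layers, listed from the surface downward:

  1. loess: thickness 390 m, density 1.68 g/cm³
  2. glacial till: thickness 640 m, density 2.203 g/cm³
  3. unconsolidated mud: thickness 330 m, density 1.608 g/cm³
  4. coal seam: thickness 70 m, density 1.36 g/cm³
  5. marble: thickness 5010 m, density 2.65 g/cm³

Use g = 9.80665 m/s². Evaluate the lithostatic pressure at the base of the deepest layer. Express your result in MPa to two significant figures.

loess: 1680 kg/m³ × 9.80665 m/s² × 390 m = 6.425×10^6 Pa = 6.425 MPa
glacial till: 2203 kg/m³ × 9.80665 m/s² × 640 m = 1.383×10^7 Pa = 13.83 MPa
unconsolidated mud: 1608 kg/m³ × 9.80665 m/s² × 330 m = 5.204×10^6 Pa = 5.204 MPa
coal seam: 1360 kg/m³ × 9.80665 m/s² × 70 m = 9.336×10^5 Pa = 0.9336 MPa
marble: 2650 kg/m³ × 9.80665 m/s² × 5010 m = 1.302×10^8 Pa = 130.2 MPa
Total = 6.425 + 13.83 + 5.204 + 0.9336 + 130.2 = 156.59 MPa

160 MPa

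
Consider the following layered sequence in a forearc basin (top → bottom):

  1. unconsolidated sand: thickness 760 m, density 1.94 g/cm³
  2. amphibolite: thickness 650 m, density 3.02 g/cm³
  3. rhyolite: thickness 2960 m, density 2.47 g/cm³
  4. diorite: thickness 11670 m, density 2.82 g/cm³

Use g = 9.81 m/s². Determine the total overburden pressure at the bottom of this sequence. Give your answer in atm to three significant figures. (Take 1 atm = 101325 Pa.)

4230 atm

unconsolidated sand: 1940 kg/m³ × 9.81 m/s² × 760 m = 1.446×10^7 Pa = 142.7 atm
amphibolite: 3020 kg/m³ × 9.81 m/s² × 650 m = 1.926×10^7 Pa = 190.1 atm
rhyolite: 2470 kg/m³ × 9.81 m/s² × 2960 m = 7.172×10^7 Pa = 707.8 atm
diorite: 2820 kg/m³ × 9.81 m/s² × 11670 m = 3.228×10^8 Pa = 3186 atm
Total = 142.7 + 190.1 + 707.8 + 3186 = 4226.8 atm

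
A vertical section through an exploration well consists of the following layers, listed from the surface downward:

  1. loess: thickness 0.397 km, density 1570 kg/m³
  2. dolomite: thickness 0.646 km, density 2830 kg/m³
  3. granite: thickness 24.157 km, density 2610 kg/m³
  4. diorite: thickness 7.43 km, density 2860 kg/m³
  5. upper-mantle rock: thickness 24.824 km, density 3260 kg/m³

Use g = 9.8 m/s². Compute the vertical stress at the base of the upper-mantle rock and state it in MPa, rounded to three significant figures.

1640 MPa

loess: 1570 kg/m³ × 9.8 m/s² × 397 m = 6.108×10^6 Pa = 6.108 MPa
dolomite: 2830 kg/m³ × 9.8 m/s² × 646 m = 1.792×10^7 Pa = 17.92 MPa
granite: 2610 kg/m³ × 9.8 m/s² × 24157 m = 6.179×10^8 Pa = 617.9 MPa
diorite: 2860 kg/m³ × 9.8 m/s² × 7430 m = 2.082×10^8 Pa = 208.2 MPa
upper-mantle rock: 3260 kg/m³ × 9.8 m/s² × 24824 m = 7.931×10^8 Pa = 793.1 MPa
Total = 6.108 + 17.92 + 617.9 + 208.2 + 793.1 = 1643.2 MPa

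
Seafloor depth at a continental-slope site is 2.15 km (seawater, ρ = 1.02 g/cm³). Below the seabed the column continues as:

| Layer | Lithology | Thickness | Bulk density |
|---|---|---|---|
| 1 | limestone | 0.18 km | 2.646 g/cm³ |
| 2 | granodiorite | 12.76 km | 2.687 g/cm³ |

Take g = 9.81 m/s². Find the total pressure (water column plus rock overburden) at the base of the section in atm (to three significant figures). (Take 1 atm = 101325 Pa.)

seawater: 1020 kg/m³ × 9.81 m/s² × 2150 m = 2.151×10^7 Pa = 212.3 atm
limestone: 2646 kg/m³ × 9.81 m/s² × 180 m = 4.672×10^6 Pa = 46.11 atm
granodiorite: 2687 kg/m³ × 9.81 m/s² × 12760 m = 3.363×10^8 Pa = 3319 atm
Total = 212.3 + 46.11 + 3319 = 3577.9 atm

3580 atm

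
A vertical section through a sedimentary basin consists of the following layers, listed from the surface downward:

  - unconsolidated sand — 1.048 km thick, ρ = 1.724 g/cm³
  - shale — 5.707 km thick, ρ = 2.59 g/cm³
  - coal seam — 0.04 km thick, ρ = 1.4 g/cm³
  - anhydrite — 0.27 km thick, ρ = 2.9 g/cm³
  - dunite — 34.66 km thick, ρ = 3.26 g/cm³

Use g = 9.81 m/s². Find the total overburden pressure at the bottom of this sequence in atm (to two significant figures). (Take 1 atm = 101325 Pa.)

unconsolidated sand: 1724 kg/m³ × 9.81 m/s² × 1048 m = 1.772×10^7 Pa = 174.9 atm
shale: 2590 kg/m³ × 9.81 m/s² × 5707 m = 1.450×10^8 Pa = 1431 atm
coal seam: 1400 kg/m³ × 9.81 m/s² × 40 m = 5.494×10^5 Pa = 5.422 atm
anhydrite: 2900 kg/m³ × 9.81 m/s² × 270 m = 7.681×10^6 Pa = 75.81 atm
dunite: 3260 kg/m³ × 9.81 m/s² × 34660 m = 1.108×10^9 Pa = 10940 atm
Total = 174.9 + 1431 + 5.422 + 75.81 + 10940 = 12627 atm

13000 atm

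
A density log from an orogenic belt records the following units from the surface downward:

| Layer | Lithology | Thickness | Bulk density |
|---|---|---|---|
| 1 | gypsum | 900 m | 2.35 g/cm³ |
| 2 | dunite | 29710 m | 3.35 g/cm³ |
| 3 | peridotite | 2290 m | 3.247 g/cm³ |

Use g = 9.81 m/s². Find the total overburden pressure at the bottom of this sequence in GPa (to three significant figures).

1.07 GPa

gypsum: 2350 kg/m³ × 9.81 m/s² × 900 m = 2.075×10^7 Pa = 0.02075 GPa
dunite: 3350 kg/m³ × 9.81 m/s² × 29710 m = 9.764×10^8 Pa = 0.9764 GPa
peridotite: 3247 kg/m³ × 9.81 m/s² × 2290 m = 7.294×10^7 Pa = 0.07294 GPa
Total = 0.02075 + 0.9764 + 0.07294 = 1.0701 GPa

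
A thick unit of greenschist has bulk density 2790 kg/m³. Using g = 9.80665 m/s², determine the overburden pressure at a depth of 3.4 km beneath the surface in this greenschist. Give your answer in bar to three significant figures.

greenschist: 2790 kg/m³ × 9.80665 m/s² × 3400 m = 9.303×10^7 Pa = 930.3 bar

930 bar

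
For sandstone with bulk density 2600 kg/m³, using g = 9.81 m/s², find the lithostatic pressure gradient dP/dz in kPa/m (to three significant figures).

dP/dz = ρg = 2600 kg/m³ × 9.81 m/s² = 25506 Pa/m
= 25506 Pa/m × (1 kPa/m / 1000.0 Pa/m) = 25.506 kPa/m

25.5 kPa/m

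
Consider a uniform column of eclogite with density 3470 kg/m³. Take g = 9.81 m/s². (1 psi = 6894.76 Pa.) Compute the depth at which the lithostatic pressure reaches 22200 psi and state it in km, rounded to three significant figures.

4.50 km

h = P/(ρg) = 22200 psi / (3470 kg/m³ × 9.81 m/s²) = 1.531×10^8 Pa / 34041 Pa/m = 4496.5 m
= 4.4965 km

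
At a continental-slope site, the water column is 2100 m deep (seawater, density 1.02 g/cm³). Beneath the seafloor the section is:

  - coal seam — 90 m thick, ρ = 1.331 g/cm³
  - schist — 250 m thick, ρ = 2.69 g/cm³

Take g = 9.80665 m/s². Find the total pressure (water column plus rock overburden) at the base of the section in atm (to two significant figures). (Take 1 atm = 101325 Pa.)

seawater: 1020 kg/m³ × 9.80665 m/s² × 2100 m = 2.101×10^7 Pa = 207.3 atm
coal seam: 1331 kg/m³ × 9.80665 m/s² × 90 m = 1.175×10^6 Pa = 11.59 atm
schist: 2690 kg/m³ × 9.80665 m/s² × 250 m = 6.595×10^6 Pa = 65.09 atm
Total = 207.3 + 11.59 + 65.09 = 283.99 atm

280 atm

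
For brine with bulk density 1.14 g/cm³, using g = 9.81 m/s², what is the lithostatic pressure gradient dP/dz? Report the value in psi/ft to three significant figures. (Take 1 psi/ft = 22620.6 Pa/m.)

dP/dz = ρg = 1140 kg/m³ × 9.81 m/s² = 11183 Pa/m
= 11183 Pa/m × (1 psi/ft / 22621 Pa/m) = 0.49439 psi/ft

0.494 psi/ft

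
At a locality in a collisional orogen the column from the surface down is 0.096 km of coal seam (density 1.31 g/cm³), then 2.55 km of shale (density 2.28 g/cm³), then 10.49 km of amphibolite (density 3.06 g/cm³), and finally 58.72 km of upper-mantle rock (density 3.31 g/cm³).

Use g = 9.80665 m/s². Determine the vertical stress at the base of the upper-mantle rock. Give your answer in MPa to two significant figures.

2300 MPa

coal seam: 1310 kg/m³ × 9.80665 m/s² × 96 m = 1.233×10^6 Pa = 1.233 MPa
shale: 2280 kg/m³ × 9.80665 m/s² × 2550 m = 5.702×10^7 Pa = 57.02 MPa
amphibolite: 3060 kg/m³ × 9.80665 m/s² × 10490 m = 3.148×10^8 Pa = 314.8 MPa
upper-mantle rock: 3310 kg/m³ × 9.80665 m/s² × 58720 m = 1.906×10^9 Pa = 1906 MPa
Total = 1.233 + 57.02 + 314.8 + 1906 = 2279.1 MPa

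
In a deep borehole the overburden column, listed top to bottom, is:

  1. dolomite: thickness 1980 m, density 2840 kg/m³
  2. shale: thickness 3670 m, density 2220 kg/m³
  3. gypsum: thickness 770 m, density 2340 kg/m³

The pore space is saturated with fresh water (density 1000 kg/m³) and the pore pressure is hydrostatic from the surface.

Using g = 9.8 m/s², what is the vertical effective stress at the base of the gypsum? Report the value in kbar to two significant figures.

Overburden (lithostatic) stress σ_v:
dolomite: 2840 kg/m³ × 9.8 m/s² × 1980 m = 5.511×10^7 Pa = 55.11 MPa
shale: 2220 kg/m³ × 9.8 m/s² × 3670 m = 7.984×10^7 Pa = 79.84 MPa
gypsum: 2340 kg/m³ × 9.8 m/s² × 770 m = 1.766×10^7 Pa = 17.66 MPa
Total = 55.11 + 79.84 + 17.66 = 152.61 MPa
Pore pressure P_p = 1000 kg/m³ × 9.8 m/s² × 6420 m = 6.292×10^7 Pa = 62.92 MPa
Effective stress σ' = σ_v − P_p = 152.6 − 62.92 = 89.694 MPa = 0.89694 kbar

0.90 kbar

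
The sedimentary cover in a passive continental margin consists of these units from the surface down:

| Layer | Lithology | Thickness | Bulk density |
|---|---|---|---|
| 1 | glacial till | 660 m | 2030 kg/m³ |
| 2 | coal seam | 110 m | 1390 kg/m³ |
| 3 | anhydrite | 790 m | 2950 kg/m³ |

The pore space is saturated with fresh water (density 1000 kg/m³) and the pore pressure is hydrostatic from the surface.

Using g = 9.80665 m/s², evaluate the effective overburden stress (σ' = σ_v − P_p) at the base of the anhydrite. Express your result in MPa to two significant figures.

Overburden (lithostatic) stress σ_v:
glacial till: 2030 kg/m³ × 9.80665 m/s² × 660 m = 1.314×10^7 Pa = 13.14 MPa
coal seam: 1390 kg/m³ × 9.80665 m/s² × 110 m = 1.499×10^6 Pa = 1.499 MPa
anhydrite: 2950 kg/m³ × 9.80665 m/s² × 790 m = 2.285×10^7 Pa = 22.85 MPa
Total = 13.14 + 1.499 + 22.85 = 37.493 MPa
Pore pressure P_p = 1000 kg/m³ × 9.80665 m/s² × 1560 m = 1.530×10^7 Pa = 15.30 MPa
Effective stress σ' = σ_v − P_p = 37.49 − 15.30 = 22.194 MPa

22 MPa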